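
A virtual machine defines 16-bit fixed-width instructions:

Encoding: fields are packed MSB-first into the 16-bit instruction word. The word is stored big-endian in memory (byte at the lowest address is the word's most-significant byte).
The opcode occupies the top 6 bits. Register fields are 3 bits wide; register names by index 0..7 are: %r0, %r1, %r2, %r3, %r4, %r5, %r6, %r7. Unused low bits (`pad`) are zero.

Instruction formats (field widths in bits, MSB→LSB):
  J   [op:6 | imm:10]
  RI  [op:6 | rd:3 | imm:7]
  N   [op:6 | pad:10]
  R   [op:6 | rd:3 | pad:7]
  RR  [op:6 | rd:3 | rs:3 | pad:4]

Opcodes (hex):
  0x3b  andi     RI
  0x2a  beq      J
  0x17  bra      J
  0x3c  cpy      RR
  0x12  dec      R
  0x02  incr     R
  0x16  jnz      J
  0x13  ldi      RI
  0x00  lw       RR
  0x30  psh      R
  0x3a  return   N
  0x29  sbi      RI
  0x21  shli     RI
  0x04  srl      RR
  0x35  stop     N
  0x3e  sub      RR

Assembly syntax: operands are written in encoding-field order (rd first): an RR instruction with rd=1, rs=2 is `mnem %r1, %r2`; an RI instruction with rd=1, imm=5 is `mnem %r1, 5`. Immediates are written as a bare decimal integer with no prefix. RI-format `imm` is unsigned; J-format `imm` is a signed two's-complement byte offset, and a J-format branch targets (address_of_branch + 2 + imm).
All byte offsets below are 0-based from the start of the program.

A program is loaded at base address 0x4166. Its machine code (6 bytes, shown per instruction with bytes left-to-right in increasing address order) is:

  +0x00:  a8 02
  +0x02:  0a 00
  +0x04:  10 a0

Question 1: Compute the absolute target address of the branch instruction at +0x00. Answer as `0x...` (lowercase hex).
@+00  big-endian(a8 02) = 0xa802
  op=0xa802>>10=0x2a ⇒ beq (J)
  imm@[9:0]=0x2 ⇒ 2
  target = base 0x4166 + off 0x00 + 2 + imm 2 = 0x416a

0x416a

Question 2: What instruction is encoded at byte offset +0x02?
off 0x02: read 0a 00 as big → 0x0a00
  top 6b → 0x2 → incr [R]
  [9:7] rd=4 = %r4

incr %r4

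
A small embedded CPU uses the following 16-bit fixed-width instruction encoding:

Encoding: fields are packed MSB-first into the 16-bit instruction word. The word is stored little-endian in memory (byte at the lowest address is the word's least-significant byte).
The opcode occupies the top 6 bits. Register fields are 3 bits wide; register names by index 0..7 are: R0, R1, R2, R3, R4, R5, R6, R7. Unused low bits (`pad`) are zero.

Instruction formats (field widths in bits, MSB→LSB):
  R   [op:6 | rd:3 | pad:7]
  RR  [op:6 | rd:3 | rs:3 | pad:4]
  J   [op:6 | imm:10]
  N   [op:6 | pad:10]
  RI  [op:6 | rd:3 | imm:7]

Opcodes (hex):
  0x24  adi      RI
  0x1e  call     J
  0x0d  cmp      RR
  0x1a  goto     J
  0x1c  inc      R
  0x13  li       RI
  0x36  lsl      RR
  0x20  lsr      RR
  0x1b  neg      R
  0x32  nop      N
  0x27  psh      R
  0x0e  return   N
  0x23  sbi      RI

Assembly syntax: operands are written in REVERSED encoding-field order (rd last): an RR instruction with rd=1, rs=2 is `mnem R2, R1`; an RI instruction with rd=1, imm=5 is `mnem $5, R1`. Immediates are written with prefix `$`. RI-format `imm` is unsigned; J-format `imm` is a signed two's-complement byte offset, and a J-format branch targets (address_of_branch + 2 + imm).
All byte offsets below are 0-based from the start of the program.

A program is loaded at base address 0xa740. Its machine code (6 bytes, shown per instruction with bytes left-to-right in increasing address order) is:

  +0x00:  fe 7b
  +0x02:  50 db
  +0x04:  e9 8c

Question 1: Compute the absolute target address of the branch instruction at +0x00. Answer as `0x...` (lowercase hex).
0xa740

off 0x00: read fe 7b as little → 0x7bfe
  top 6b → 0x1e → call [J]
  imm: (w>>0)&0x3ff=0x3fe (s10→-2) → $-2
  target = base 0xa740 + off 0x00 + 2 + imm -2 = 0xa740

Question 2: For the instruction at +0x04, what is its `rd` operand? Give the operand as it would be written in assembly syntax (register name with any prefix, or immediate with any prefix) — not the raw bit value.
R1

[04] e9 8c → 0x8ce9
  opcode bits[15:10]=0x23: sbi/RI
  rd: (w>>7)&0x7=0x1 → R1
  imm: (w>>0)&0x7f=0x69 → $105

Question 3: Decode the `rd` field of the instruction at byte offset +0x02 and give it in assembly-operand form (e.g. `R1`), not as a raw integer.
R6

off 0x02: read 50 db as little → 0xdb50
  opcode bits[15:10]=0x36: lsl/RR
  rd@[9:7]=0x6 ⇒ R6
  rs@[6:4]=0x5 ⇒ R5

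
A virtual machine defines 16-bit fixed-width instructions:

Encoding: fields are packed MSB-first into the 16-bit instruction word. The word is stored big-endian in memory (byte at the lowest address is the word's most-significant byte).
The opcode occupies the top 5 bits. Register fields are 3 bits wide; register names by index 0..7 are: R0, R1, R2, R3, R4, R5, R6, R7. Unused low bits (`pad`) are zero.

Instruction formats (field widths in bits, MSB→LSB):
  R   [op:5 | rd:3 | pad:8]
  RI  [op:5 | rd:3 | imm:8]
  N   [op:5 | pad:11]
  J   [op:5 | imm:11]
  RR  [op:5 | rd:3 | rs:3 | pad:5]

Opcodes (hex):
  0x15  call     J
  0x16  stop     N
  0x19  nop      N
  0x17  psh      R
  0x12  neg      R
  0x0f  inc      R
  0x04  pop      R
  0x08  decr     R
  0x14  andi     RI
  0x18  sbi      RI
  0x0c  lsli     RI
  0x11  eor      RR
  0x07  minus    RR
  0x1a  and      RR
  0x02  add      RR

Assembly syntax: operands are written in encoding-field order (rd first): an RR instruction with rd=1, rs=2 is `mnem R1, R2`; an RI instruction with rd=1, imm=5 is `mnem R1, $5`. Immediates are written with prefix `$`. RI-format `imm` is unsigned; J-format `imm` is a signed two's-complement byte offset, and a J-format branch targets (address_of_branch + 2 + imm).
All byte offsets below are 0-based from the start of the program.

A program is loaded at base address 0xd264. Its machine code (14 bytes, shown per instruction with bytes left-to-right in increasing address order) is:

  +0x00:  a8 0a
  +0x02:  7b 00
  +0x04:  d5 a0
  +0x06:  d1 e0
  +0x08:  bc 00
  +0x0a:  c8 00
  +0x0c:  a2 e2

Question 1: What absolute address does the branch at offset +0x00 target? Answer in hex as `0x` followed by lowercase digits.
0xd270

+0x00: a8 0a ⇒ word 0xa80a (big)
  op=0xa80a>>11=0x15 ⇒ call (J)
  imm: (w>>0)&0x7ff=0xa → $10
  target = base 0xd264 + off 0x00 + 2 + imm 10 = 0xd270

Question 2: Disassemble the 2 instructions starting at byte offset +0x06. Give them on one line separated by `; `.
+0x06: d1 e0 ⇒ word 0xd1e0 (big)
  opcode bits[15:11]=0x1a: and/RR
  rd: (w>>8)&0x7=0x1 → R1
  rs: (w>>5)&0x7=0x7 → R7
+0x08: bc 00 ⇒ word 0xbc00 (big)
  opcode bits[15:11]=0x17: psh/R
  rd: (w>>8)&0x7=0x4 → R4

and R1, R7; psh R4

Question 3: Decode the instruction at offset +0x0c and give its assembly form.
+0x0c: a2 e2 ⇒ word 0xa2e2 (big)
  top 5b → 0x14 → andi [RI]
  rd: (w>>8)&0x7=0x2 → R2
  imm: (w>>0)&0xff=0xe2 → $226

andi R2, $226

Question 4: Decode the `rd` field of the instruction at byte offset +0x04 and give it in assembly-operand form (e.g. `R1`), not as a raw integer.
[04] d5 a0 → 0xd5a0
  op=0xd5a0>>11=0x1a ⇒ and (RR)
  [10:8] rd=5 = R5
  [7:5] rs=5 = R5

R5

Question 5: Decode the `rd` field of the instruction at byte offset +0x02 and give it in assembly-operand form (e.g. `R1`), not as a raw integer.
R3

off 0x02: read 7b 00 as big → 0x7b00
  top 5b → 0xf → inc [R]
  rd: (w>>8)&0x7=0x3 → R3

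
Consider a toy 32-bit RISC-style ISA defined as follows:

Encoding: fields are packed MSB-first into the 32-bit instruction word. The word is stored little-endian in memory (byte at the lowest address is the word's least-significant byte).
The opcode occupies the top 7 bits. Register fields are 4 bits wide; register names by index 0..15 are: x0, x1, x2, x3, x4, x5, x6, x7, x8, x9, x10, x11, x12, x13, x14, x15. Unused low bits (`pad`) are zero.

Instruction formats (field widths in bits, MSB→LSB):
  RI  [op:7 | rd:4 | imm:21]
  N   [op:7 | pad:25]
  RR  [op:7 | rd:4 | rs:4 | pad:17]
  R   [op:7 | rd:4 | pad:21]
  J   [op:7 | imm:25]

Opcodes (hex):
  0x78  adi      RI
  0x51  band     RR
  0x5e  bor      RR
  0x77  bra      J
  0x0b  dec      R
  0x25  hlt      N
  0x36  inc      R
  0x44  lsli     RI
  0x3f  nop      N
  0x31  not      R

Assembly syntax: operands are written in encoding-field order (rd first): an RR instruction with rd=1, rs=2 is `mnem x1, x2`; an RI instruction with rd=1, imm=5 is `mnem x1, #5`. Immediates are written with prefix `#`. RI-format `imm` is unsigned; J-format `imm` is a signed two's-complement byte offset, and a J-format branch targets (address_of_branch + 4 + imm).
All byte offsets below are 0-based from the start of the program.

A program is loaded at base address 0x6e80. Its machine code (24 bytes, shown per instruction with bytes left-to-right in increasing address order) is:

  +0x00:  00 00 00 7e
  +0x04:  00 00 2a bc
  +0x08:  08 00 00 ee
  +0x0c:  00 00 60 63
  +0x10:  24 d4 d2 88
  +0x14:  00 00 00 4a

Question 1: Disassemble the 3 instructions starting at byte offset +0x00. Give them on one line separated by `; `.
+0x00: 00 00 00 7e ⇒ word 0x7e000000 (little)
  top 7b → 0x3f → nop [N]
+0x04: 00 00 2a bc ⇒ word 0xbc2a0000 (little)
  top 7b → 0x5e → bor [RR]
  rd: (w>>21)&0xf=0x1 → x1
  rs: (w>>17)&0xf=0x5 → x5
+0x08: 08 00 00 ee ⇒ word 0xee000008 (little)
  top 7b → 0x77 → bra [J]
  imm: (w>>0)&0x1ffffff=0x8 → #8

nop; bor x1, x5; bra #8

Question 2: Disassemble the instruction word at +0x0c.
[0c] 00 00 60 63 → 0x63600000
  top 7b → 0x31 → not [R]
  [24:21] rd=11 = x11

not x11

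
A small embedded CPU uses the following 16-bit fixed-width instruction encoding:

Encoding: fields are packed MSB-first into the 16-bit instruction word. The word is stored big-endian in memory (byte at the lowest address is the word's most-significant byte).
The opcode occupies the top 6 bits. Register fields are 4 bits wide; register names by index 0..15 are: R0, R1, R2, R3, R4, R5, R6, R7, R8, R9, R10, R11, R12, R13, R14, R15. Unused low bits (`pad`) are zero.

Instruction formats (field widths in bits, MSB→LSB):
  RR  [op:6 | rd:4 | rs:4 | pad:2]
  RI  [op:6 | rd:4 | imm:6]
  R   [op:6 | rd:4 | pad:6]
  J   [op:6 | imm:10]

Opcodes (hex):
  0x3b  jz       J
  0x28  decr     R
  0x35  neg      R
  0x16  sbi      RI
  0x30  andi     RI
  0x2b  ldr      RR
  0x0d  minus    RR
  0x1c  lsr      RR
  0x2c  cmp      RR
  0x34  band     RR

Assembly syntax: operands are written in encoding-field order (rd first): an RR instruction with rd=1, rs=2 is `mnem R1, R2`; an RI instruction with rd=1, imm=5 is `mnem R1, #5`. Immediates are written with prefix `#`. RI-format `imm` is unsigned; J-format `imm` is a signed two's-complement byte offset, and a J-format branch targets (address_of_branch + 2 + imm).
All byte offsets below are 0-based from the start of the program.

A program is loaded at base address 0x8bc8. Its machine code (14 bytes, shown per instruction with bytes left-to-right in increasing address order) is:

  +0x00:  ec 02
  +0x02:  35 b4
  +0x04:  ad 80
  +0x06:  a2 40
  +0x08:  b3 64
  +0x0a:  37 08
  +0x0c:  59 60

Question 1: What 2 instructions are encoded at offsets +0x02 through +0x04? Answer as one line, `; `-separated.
minus R6, R13; ldr R6, R0

off 0x02: read 35 b4 as big → 0x35b4
  top 6b → 0xd → minus [RR]
  rd@[9:6]=0x6 ⇒ R6
  rs@[5:2]=0xd ⇒ R13
off 0x04: read ad 80 as big → 0xad80
  top 6b → 0x2b → ldr [RR]
  rd@[9:6]=0x6 ⇒ R6
  rs@[5:2]=0x0 ⇒ R0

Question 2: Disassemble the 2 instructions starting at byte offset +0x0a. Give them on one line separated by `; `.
+0x0a: 37 08 ⇒ word 0x3708 (big)
  opcode bits[15:10]=0xd: minus/RR
  rd: (w>>6)&0xf=0xc → R12
  rs: (w>>2)&0xf=0x2 → R2
+0x0c: 59 60 ⇒ word 0x5960 (big)
  opcode bits[15:10]=0x16: sbi/RI
  rd: (w>>6)&0xf=0x5 → R5
  imm: (w>>0)&0x3f=0x20 → #32

minus R12, R2; sbi R5, #32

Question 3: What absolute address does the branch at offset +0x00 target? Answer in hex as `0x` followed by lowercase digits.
[00] ec 02 → 0xec02
  top 6b → 0x3b → jz [J]
  imm: (w>>0)&0x3ff=0x2 → #2
  target = base 0x8bc8 + off 0x00 + 2 + imm 2 = 0x8bcc

0x8bcc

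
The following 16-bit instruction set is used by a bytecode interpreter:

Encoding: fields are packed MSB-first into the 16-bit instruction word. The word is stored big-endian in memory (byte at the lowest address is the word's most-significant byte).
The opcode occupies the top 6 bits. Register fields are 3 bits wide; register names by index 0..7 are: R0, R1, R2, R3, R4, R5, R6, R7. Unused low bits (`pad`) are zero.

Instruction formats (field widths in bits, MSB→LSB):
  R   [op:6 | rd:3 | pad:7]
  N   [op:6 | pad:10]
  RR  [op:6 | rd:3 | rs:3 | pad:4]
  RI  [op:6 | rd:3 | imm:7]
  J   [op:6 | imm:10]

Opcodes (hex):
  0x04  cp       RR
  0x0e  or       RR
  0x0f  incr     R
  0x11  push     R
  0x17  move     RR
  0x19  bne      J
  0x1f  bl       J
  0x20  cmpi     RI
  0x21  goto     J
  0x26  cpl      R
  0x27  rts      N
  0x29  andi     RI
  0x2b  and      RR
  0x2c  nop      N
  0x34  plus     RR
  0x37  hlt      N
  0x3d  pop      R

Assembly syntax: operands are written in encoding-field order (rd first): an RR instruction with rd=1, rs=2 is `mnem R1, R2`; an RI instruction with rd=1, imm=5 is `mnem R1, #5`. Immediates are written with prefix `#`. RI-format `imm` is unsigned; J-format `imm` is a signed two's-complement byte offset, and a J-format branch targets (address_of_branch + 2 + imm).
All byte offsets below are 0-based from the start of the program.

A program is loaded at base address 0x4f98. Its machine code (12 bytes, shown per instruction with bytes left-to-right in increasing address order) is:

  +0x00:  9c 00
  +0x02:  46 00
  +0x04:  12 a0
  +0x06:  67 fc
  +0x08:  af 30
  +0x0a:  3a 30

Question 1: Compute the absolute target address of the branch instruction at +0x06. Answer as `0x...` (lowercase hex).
0x4f9c

@+06  big-endian(67 fc) = 0x67fc
  op=0x67fc>>10=0x19 ⇒ bne (J)
  imm: (w>>0)&0x3ff=0x3fc (s10→-4) → #-4
  target = base 0x4f98 + off 0x06 + 2 + imm -4 = 0x4f9c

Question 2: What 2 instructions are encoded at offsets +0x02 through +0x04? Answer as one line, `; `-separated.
push R4; cp R5, R2

@+02  big-endian(46 00) = 0x4600
  opcode bits[15:10]=0x11: push/R
  rd: (w>>7)&0x7=0x4 → R4
@+04  big-endian(12 a0) = 0x12a0
  opcode bits[15:10]=0x4: cp/RR
  rd: (w>>7)&0x7=0x5 → R5
  rs: (w>>4)&0x7=0x2 → R2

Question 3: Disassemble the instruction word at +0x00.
+0x00: 9c 00 ⇒ word 0x9c00 (big)
  op=0x9c00>>10=0x27 ⇒ rts (N)

rts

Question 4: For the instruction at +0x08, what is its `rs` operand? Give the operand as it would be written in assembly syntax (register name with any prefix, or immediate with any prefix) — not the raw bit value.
R3

off 0x08: read af 30 as big → 0xaf30
  opcode bits[15:10]=0x2b: and/RR
  rd@[9:7]=0x6 ⇒ R6
  rs@[6:4]=0x3 ⇒ R3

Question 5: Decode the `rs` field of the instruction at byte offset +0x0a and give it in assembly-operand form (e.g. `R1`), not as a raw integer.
R3

+0x0a: 3a 30 ⇒ word 0x3a30 (big)
  top 6b → 0xe → or [RR]
  [9:7] rd=4 = R4
  [6:4] rs=3 = R3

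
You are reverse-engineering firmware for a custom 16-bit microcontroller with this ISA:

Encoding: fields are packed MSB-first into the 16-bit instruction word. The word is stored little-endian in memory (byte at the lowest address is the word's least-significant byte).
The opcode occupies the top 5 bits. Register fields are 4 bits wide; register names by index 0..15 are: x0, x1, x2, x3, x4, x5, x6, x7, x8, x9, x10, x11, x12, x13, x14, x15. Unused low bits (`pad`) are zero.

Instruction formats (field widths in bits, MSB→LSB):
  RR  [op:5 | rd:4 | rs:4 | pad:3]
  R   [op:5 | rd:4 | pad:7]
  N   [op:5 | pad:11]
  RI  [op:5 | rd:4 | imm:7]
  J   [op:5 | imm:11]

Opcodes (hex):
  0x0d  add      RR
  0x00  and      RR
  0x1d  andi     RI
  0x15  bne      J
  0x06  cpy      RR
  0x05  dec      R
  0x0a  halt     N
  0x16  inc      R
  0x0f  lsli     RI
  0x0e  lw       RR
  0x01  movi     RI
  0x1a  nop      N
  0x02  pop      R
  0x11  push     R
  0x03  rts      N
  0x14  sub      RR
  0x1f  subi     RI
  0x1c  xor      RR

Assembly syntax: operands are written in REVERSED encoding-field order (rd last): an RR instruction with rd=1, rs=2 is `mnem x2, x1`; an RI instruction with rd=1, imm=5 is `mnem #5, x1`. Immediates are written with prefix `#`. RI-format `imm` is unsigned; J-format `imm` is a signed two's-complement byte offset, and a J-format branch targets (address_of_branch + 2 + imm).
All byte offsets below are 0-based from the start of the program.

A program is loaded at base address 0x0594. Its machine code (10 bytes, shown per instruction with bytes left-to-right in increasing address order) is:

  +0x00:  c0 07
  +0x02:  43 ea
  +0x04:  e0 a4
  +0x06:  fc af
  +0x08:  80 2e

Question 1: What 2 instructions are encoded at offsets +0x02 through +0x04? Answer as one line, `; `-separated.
andi #67, x4; sub x12, x9

+0x02: 43 ea ⇒ word 0xea43 (little)
  top 5b → 0x1d → andi [RI]
  [10:7] rd=4 = x4
  [6:0] imm=67 = #67
+0x04: e0 a4 ⇒ word 0xa4e0 (little)
  top 5b → 0x14 → sub [RR]
  [10:7] rd=9 = x9
  [6:3] rs=12 = x12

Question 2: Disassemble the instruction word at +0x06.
bne #-4

@+06  little-endian(fc af) = 0xaffc
  opcode bits[15:11]=0x15: bne/J
  imm: (w>>0)&0x7ff=0x7fc (s11→-4) → #-4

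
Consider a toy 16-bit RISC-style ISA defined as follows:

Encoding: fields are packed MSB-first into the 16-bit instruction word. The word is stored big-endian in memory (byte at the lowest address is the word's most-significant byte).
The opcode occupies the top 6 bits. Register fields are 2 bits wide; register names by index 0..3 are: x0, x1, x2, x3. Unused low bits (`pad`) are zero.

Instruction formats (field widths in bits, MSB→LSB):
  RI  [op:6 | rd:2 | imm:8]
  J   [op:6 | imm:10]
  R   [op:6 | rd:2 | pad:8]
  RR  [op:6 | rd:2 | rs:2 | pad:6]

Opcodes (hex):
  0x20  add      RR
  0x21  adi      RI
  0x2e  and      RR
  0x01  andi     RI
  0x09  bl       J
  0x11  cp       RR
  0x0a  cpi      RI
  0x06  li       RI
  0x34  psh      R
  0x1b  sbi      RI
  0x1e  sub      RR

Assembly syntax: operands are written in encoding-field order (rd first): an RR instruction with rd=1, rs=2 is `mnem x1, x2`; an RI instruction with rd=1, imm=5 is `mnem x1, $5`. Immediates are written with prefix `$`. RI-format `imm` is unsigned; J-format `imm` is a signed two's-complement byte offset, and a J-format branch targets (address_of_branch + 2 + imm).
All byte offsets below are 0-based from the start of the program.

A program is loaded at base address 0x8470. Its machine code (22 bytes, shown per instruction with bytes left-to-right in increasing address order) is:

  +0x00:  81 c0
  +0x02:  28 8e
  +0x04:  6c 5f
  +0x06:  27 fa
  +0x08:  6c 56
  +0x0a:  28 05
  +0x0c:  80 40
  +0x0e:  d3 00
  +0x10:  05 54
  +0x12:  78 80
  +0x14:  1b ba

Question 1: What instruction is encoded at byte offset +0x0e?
off 0x0e: read d3 00 as big → 0xd300
  op=0xd300>>10=0x34 ⇒ psh (R)
  rd: (w>>8)&0x3=0x3 → x3

psh x3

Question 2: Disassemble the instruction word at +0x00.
off 0x00: read 81 c0 as big → 0x81c0
  top 6b → 0x20 → add [RR]
  rd@[9:8]=0x1 ⇒ x1
  rs@[7:6]=0x3 ⇒ x3

add x1, x3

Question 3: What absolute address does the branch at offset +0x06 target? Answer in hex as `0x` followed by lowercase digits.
@+06  big-endian(27 fa) = 0x27fa
  op=0x27fa>>10=0x9 ⇒ bl (J)
  imm@[9:0]=0x3fa (s10→-6) ⇒ $-6
  target = base 0x8470 + off 0x06 + 2 + imm -6 = 0x8472

0x8472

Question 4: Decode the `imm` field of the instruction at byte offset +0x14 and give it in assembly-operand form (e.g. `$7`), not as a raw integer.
$186

@+14  big-endian(1b ba) = 0x1bba
  top 6b → 0x6 → li [RI]
  rd: (w>>8)&0x3=0x3 → x3
  imm: (w>>0)&0xff=0xba → $186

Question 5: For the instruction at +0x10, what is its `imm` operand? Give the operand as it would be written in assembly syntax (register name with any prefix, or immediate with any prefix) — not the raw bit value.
[10] 05 54 → 0x0554
  top 6b → 0x1 → andi [RI]
  rd@[9:8]=0x1 ⇒ x1
  imm@[7:0]=0x54 ⇒ $84

$84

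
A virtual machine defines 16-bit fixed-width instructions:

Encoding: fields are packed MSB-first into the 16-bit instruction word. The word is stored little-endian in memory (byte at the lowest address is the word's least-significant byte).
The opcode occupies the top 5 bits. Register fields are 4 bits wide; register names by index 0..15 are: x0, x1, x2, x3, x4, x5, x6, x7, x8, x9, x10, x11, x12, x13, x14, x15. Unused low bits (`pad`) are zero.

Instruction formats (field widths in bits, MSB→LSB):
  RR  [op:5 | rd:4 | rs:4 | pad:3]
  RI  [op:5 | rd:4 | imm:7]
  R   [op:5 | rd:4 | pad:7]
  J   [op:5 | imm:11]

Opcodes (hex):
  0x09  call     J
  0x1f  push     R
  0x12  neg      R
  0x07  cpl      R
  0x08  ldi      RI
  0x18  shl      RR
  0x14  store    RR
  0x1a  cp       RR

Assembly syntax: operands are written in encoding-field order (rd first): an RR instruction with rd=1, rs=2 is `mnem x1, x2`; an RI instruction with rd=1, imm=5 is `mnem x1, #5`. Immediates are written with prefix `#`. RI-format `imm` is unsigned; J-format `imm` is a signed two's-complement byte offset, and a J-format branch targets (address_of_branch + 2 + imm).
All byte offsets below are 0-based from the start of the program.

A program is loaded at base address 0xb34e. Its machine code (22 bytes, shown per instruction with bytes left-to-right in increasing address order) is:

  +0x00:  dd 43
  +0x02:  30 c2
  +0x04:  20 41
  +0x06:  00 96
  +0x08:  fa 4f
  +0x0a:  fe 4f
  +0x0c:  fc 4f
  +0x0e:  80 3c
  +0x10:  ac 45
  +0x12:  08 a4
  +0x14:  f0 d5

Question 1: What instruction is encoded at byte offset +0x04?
ldi x2, #32

@+04  little-endian(20 41) = 0x4120
  top 5b → 0x8 → ldi [RI]
  [10:7] rd=2 = x2
  [6:0] imm=32 = #32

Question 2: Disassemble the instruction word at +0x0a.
call #-2

@+0a  little-endian(fe 4f) = 0x4ffe
  top 5b → 0x9 → call [J]
  imm: (w>>0)&0x7ff=0x7fe (s11→-2) → #-2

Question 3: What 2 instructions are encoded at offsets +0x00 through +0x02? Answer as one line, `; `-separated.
ldi x7, #93; shl x4, x6

[00] dd 43 → 0x43dd
  opcode bits[15:11]=0x8: ldi/RI
  rd: (w>>7)&0xf=0x7 → x7
  imm: (w>>0)&0x7f=0x5d → #93
[02] 30 c2 → 0xc230
  opcode bits[15:11]=0x18: shl/RR
  rd: (w>>7)&0xf=0x4 → x4
  rs: (w>>3)&0xf=0x6 → x6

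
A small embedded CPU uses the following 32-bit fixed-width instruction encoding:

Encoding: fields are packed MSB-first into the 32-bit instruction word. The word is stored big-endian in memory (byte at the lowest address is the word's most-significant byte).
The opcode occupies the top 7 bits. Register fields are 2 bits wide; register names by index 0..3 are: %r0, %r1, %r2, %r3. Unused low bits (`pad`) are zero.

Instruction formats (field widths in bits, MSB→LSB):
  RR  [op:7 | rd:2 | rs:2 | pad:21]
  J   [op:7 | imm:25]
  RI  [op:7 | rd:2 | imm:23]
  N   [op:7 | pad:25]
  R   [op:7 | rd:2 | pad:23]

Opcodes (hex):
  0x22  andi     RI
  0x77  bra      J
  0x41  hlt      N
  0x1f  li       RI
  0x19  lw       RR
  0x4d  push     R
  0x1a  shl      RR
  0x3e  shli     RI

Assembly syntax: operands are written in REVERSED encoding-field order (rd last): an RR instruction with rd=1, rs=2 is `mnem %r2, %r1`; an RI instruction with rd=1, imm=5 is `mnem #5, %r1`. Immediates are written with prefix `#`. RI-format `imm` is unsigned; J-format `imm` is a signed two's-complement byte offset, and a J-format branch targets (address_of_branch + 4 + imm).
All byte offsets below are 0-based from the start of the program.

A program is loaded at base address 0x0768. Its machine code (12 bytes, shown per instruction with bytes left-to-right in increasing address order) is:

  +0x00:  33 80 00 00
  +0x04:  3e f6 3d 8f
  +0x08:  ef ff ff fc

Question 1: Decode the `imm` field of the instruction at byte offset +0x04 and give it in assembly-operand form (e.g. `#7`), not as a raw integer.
[04] 3e f6 3d 8f → 0x3ef63d8f
  opcode bits[31:25]=0x1f: li/RI
  [24:23] rd=1 = %r1
  [22:0] imm=7749007 = #7749007

#7749007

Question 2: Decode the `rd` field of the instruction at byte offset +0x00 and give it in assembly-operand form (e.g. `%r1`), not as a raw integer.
[00] 33 80 00 00 → 0x33800000
  top 7b → 0x19 → lw [RR]
  rd@[24:23]=0x3 ⇒ %r3
  rs@[22:21]=0x0 ⇒ %r0

%r3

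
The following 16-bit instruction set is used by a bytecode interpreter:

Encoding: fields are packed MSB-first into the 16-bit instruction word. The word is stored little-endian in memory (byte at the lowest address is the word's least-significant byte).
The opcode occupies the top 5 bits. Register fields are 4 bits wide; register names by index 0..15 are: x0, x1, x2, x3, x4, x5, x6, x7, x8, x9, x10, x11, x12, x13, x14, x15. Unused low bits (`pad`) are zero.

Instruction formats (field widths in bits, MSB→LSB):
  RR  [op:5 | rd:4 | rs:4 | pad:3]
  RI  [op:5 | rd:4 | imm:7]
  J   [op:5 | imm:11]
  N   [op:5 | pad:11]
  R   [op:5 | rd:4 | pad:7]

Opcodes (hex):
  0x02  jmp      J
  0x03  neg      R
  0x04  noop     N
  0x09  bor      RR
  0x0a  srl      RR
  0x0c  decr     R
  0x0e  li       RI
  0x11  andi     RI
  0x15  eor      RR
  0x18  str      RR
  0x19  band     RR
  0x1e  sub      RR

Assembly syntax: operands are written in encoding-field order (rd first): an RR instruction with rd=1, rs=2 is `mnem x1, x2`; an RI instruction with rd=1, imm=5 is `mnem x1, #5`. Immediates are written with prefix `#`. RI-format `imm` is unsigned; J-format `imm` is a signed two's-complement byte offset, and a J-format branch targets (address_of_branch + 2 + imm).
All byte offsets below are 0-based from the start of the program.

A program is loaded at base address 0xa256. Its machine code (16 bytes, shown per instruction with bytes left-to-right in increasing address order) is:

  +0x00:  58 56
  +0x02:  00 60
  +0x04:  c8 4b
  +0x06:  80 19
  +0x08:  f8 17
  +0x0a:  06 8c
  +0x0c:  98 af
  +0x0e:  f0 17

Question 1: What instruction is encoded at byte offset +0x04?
bor x7, x9

+0x04: c8 4b ⇒ word 0x4bc8 (little)
  top 5b → 0x9 → bor [RR]
  rd@[10:7]=0x7 ⇒ x7
  rs@[6:3]=0x9 ⇒ x9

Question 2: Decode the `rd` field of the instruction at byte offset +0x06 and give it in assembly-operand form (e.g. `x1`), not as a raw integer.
x3

off 0x06: read 80 19 as little → 0x1980
  opcode bits[15:11]=0x3: neg/R
  rd: (w>>7)&0xf=0x3 → x3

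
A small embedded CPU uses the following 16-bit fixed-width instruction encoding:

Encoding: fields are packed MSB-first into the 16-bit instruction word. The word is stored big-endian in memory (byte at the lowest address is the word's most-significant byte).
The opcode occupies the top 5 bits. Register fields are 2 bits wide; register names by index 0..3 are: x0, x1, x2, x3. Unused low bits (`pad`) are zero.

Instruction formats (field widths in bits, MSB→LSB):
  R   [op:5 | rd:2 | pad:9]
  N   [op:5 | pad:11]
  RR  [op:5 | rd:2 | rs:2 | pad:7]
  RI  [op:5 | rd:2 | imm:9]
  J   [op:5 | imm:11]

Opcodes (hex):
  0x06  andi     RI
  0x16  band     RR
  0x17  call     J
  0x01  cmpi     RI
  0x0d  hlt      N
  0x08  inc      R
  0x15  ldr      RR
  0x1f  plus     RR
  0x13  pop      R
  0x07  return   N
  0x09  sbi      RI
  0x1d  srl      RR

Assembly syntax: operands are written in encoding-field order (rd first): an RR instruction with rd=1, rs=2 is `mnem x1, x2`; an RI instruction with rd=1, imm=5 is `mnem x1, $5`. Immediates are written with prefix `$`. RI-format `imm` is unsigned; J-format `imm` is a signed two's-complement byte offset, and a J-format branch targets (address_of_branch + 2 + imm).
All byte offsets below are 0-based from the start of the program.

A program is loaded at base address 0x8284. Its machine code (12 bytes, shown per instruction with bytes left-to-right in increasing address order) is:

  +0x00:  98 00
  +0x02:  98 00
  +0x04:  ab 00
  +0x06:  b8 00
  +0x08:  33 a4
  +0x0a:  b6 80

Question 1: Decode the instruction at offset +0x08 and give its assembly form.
andi x1, $420

@+08  big-endian(33 a4) = 0x33a4
  op=0x33a4>>11=0x6 ⇒ andi (RI)
  [10:9] rd=1 = x1
  [8:0] imm=420 = $420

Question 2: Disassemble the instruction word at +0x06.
@+06  big-endian(b8 00) = 0xb800
  op=0xb800>>11=0x17 ⇒ call (J)
  imm: (w>>0)&0x7ff=0x0 → $0

call $0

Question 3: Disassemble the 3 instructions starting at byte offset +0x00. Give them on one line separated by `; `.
+0x00: 98 00 ⇒ word 0x9800 (big)
  opcode bits[15:11]=0x13: pop/R
  rd@[10:9]=0x0 ⇒ x0
+0x02: 98 00 ⇒ word 0x9800 (big)
  opcode bits[15:11]=0x13: pop/R
  rd@[10:9]=0x0 ⇒ x0
+0x04: ab 00 ⇒ word 0xab00 (big)
  opcode bits[15:11]=0x15: ldr/RR
  rd@[10:9]=0x1 ⇒ x1
  rs@[8:7]=0x2 ⇒ x2

pop x0; pop x0; ldr x1, x2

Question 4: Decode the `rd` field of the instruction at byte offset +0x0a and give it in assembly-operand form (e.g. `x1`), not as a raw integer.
[0a] b6 80 → 0xb680
  top 5b → 0x16 → band [RR]
  rd@[10:9]=0x3 ⇒ x3
  rs@[8:7]=0x1 ⇒ x1

x3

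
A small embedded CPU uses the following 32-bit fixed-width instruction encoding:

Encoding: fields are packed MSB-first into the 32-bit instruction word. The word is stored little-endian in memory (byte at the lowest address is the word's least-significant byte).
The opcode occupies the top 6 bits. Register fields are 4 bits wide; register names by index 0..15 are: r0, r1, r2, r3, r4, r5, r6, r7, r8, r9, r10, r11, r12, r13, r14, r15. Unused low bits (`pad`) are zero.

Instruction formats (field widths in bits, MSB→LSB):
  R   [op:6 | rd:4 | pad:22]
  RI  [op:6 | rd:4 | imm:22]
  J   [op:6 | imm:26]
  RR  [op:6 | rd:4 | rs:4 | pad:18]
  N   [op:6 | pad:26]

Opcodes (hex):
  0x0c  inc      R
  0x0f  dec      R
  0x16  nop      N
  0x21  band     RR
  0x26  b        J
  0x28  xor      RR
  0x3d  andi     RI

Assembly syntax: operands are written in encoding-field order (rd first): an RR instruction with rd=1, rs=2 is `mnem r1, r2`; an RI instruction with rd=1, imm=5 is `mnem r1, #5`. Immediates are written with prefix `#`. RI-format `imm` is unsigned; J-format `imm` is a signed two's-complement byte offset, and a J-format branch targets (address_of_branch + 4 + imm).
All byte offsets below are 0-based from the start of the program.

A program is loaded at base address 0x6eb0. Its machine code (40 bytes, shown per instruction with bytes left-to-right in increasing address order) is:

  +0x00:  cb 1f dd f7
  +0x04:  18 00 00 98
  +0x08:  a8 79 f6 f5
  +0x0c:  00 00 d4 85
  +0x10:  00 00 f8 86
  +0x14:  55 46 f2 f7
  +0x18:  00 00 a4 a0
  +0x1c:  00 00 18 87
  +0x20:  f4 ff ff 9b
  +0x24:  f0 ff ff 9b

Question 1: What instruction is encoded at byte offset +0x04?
@+04  little-endian(18 00 00 98) = 0x98000018
  top 6b → 0x26 → b [J]
  [25:0] imm=24 = #24

b #24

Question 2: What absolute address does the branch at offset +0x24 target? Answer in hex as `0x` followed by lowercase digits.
0x6ec8

[24] f0 ff ff 9b → 0x9bfffff0
  opcode bits[31:26]=0x26: b/J
  imm@[25:0]=0x3fffff0 (s26→-16) ⇒ #-16
  target = base 0x6eb0 + off 0x24 + 4 + imm -16 = 0x6ec8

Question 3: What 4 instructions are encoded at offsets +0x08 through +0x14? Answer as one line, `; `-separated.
off 0x08: read a8 79 f6 f5 as little → 0xf5f679a8
  opcode bits[31:26]=0x3d: andi/RI
  rd@[25:22]=0x7 ⇒ r7
  imm@[21:0]=0x3679a8 ⇒ #3570088
off 0x0c: read 00 00 d4 85 as little → 0x85d40000
  opcode bits[31:26]=0x21: band/RR
  rd@[25:22]=0x7 ⇒ r7
  rs@[21:18]=0x5 ⇒ r5
off 0x10: read 00 00 f8 86 as little → 0x86f80000
  opcode bits[31:26]=0x21: band/RR
  rd@[25:22]=0xb ⇒ r11
  rs@[21:18]=0xe ⇒ r14
off 0x14: read 55 46 f2 f7 as little → 0xf7f24655
  opcode bits[31:26]=0x3d: andi/RI
  rd@[25:22]=0xf ⇒ r15
  imm@[21:0]=0x324655 ⇒ #3294805

andi r7, #3570088; band r7, r5; band r11, r14; andi r15, #3294805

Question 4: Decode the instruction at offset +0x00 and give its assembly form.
andi r15, #1908683

[00] cb 1f dd f7 → 0xf7dd1fcb
  opcode bits[31:26]=0x3d: andi/RI
  rd@[25:22]=0xf ⇒ r15
  imm@[21:0]=0x1d1fcb ⇒ #1908683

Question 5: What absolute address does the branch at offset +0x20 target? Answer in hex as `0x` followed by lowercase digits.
0x6ec8

off 0x20: read f4 ff ff 9b as little → 0x9bfffff4
  opcode bits[31:26]=0x26: b/J
  imm@[25:0]=0x3fffff4 (s26→-12) ⇒ #-12
  target = base 0x6eb0 + off 0x20 + 4 + imm -12 = 0x6ec8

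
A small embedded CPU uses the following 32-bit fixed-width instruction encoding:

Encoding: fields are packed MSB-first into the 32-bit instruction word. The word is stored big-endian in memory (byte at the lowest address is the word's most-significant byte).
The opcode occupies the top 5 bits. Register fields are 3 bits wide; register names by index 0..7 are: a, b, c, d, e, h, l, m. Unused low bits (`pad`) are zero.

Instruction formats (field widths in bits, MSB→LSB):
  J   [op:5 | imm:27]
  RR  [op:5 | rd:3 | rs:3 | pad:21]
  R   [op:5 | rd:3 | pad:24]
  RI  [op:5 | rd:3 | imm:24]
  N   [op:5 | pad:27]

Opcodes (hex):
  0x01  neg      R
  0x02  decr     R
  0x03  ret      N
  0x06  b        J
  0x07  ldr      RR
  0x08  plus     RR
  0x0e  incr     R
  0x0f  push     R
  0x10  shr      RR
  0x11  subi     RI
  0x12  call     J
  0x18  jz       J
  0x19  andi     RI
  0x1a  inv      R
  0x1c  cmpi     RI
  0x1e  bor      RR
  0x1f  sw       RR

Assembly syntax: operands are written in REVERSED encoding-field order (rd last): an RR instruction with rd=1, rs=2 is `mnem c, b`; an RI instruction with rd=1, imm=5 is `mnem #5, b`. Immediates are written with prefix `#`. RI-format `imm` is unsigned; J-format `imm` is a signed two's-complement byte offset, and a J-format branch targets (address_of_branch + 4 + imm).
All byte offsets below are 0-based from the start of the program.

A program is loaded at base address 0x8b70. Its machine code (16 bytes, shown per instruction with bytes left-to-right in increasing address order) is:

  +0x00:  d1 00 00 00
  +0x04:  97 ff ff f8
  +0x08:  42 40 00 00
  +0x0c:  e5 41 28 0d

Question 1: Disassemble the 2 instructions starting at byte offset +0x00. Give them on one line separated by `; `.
[00] d1 00 00 00 → 0xd1000000
  top 5b → 0x1a → inv [R]
  [26:24] rd=1 = b
[04] 97 ff ff f8 → 0x97fffff8
  top 5b → 0x12 → call [J]
  [26:0] imm=134217720 (s27→-8) = #-8

inv b; call #-8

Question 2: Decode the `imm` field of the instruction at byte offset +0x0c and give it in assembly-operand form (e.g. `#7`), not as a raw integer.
#4270093

off 0x0c: read e5 41 28 0d as big → 0xe541280d
  op=0xe541280d>>27=0x1c ⇒ cmpi (RI)
  rd@[26:24]=0x5 ⇒ h
  imm@[23:0]=0x41280d ⇒ #4270093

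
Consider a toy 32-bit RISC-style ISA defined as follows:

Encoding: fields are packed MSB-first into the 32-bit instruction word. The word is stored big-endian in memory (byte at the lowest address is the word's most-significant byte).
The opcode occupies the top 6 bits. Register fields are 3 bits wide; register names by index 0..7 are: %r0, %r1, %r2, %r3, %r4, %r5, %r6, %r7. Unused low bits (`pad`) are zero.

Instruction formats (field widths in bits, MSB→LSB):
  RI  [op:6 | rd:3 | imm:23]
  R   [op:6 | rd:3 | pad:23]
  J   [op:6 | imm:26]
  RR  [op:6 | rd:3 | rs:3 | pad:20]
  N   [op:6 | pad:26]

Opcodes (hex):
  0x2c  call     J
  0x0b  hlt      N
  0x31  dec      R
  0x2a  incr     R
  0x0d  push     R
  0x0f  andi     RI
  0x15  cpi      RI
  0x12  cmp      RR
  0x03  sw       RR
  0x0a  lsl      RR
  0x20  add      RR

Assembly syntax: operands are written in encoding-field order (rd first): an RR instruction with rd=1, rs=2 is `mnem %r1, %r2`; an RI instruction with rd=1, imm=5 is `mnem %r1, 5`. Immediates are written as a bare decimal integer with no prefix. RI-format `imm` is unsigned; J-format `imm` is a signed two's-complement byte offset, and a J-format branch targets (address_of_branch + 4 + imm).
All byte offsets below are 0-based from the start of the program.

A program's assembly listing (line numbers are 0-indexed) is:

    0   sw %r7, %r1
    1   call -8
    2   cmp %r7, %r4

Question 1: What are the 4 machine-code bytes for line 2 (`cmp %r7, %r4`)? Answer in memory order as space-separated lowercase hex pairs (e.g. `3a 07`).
4b c0 00 00

L2: cmp op=0x12:6|rd=7:3|rs=4:3|pad=0:20 ⇒ 0x4bc00000 ⇒ big 4b c0 00 00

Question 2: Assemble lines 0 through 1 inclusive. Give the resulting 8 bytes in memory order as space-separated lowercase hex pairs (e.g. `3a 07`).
line 0 (sw): pack op=0x3:6|rd=7:3|rs=1:3|pad=0:20 = 0x0f900000; big→ 0f 90 00 00
line 1 (call): pack op=0x2c:6|imm=-8:26 = 0xb3fffff8; big→ b3 ff ff f8

0f 90 00 00 b3 ff ff f8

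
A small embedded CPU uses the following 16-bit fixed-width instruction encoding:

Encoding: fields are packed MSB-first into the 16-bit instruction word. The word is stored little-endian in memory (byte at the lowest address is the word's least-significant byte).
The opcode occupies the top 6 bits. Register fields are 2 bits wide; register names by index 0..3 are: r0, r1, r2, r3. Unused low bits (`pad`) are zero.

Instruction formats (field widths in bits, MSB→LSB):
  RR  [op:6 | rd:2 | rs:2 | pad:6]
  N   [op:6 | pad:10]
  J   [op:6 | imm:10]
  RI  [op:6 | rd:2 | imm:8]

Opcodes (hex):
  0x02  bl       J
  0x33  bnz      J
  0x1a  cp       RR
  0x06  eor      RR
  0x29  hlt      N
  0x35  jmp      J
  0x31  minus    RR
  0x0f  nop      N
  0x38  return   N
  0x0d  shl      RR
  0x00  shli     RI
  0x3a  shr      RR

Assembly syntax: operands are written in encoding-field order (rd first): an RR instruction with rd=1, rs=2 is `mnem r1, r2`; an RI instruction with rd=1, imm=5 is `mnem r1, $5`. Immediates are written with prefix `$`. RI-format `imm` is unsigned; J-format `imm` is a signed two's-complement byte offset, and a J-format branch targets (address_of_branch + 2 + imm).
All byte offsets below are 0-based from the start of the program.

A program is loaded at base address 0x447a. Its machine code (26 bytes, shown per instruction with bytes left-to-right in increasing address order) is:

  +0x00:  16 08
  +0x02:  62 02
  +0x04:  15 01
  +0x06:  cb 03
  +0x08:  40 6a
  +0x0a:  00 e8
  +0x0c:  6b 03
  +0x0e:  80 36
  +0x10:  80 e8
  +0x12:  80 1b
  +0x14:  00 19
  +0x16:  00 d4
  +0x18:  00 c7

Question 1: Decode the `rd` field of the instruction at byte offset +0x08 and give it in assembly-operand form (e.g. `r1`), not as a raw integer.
[08] 40 6a → 0x6a40
  op=0x6a40>>10=0x1a ⇒ cp (RR)
  [9:8] rd=2 = r2
  [7:6] rs=1 = r1

r2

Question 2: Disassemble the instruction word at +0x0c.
off 0x0c: read 6b 03 as little → 0x036b
  op=0x036b>>10=0x0 ⇒ shli (RI)
  rd: (w>>8)&0x3=0x3 → r3
  imm: (w>>0)&0xff=0x6b → $107

shli r3, $107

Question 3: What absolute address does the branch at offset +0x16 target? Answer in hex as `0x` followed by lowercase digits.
0x4492

@+16  little-endian(00 d4) = 0xd400
  top 6b → 0x35 → jmp [J]
  imm@[9:0]=0x0 ⇒ $0
  target = base 0x447a + off 0x16 + 2 + imm 0 = 0x4492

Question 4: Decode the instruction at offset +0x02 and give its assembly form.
shli r2, $98

off 0x02: read 62 02 as little → 0x0262
  op=0x0262>>10=0x0 ⇒ shli (RI)
  [9:8] rd=2 = r2
  [7:0] imm=98 = $98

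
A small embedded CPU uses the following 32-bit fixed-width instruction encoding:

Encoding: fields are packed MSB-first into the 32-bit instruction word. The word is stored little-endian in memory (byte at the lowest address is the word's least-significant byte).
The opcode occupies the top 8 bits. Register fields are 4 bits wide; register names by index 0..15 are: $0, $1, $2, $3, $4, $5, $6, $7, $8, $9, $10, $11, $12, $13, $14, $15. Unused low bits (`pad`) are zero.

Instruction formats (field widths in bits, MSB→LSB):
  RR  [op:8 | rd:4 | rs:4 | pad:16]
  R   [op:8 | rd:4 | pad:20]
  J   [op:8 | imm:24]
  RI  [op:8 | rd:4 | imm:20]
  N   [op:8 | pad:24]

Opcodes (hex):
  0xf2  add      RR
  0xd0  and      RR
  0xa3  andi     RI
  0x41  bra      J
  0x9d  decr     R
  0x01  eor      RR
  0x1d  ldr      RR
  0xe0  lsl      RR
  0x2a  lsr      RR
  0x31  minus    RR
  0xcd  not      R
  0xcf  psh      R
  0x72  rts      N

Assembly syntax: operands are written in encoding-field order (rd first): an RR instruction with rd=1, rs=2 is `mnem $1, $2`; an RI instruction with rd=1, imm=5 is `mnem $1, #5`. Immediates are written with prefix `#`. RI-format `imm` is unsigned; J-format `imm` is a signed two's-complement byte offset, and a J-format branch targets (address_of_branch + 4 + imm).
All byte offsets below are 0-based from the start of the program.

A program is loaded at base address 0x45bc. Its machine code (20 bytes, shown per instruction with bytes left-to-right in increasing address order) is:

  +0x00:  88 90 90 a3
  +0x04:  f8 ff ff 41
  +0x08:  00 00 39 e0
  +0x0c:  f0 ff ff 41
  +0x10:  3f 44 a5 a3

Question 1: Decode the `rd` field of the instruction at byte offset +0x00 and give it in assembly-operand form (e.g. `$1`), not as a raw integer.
[00] 88 90 90 a3 → 0xa3909088
  op=0xa3909088>>24=0xa3 ⇒ andi (RI)
  rd: (w>>20)&0xf=0x9 → $9
  imm: (w>>0)&0xfffff=0x9088 → #37000

$9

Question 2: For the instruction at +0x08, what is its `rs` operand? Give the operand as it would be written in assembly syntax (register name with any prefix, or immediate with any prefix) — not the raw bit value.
$9

[08] 00 00 39 e0 → 0xe0390000
  top 8b → 0xe0 → lsl [RR]
  rd@[23:20]=0x3 ⇒ $3
  rs@[19:16]=0x9 ⇒ $9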